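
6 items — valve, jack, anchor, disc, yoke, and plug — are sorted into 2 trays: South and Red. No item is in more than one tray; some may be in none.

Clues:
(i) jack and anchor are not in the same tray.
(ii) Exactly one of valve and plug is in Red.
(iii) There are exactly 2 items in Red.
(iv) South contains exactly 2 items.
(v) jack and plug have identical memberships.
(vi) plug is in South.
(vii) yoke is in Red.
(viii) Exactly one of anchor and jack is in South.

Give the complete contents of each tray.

From (vi): plug ∈ South.
From (vii): yoke ∈ Red.
(ii) (exactly one): valve ∈ Red.
(iii): Red already has 2, so the rest are out.
(v): jack matches plug: jack ∈ South.
(viii) (exactly one): anchor ∉ South.
(iv): South already has 2, so the rest are out.

South = {jack, plug}; Red = {valve, yoke}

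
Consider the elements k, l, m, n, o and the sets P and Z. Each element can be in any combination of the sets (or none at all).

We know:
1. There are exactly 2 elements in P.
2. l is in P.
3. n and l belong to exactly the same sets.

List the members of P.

From (2): l ∈ P.
(3): n matches l: n ∈ P.
(1): P already has 2, so the rest are out.

P = {l, n}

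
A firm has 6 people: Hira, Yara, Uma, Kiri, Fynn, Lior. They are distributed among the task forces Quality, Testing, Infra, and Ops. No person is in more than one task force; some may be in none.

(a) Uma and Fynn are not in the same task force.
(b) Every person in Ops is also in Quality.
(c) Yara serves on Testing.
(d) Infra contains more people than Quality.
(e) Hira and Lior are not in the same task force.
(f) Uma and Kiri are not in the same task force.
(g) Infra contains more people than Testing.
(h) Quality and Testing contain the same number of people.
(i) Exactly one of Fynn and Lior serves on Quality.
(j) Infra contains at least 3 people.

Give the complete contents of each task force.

From (c): Yara ∈ Testing.
Suppose Hira ∈ Quality: no assignment then satisfies all the clues, so Hira ∉ Quality.

Quality = {Lior}; Testing = {Yara}; Infra = {Fynn, Hira, Kiri}; Ops = {}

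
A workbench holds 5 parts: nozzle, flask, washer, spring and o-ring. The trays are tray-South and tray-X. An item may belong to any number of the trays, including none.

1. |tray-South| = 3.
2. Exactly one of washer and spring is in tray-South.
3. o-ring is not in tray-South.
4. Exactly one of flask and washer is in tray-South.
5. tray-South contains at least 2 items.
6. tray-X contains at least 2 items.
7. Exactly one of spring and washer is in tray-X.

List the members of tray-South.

tray-South = {flask, nozzle, spring}

From (3): o-ring ∉ tray-South.
Suppose nozzle ∉ tray-South: no assignment then satisfies all the clues, so nozzle ∈ tray-South.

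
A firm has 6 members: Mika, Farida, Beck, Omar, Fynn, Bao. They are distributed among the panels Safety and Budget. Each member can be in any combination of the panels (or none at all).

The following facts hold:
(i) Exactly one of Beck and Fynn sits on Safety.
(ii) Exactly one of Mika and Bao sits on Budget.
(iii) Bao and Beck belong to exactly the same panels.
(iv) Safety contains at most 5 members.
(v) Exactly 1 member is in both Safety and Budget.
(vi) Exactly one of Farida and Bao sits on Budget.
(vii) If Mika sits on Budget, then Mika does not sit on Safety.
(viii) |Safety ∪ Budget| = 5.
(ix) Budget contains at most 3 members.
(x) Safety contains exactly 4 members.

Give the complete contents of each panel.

Safety = {Bao, Beck, Farida, Omar}; Budget = {Farida, Mika}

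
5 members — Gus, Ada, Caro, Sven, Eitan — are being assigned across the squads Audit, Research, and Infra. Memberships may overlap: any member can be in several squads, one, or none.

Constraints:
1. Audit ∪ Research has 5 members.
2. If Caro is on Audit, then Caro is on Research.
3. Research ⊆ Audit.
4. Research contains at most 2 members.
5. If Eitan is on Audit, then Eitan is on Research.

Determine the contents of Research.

Research = {Caro, Eitan}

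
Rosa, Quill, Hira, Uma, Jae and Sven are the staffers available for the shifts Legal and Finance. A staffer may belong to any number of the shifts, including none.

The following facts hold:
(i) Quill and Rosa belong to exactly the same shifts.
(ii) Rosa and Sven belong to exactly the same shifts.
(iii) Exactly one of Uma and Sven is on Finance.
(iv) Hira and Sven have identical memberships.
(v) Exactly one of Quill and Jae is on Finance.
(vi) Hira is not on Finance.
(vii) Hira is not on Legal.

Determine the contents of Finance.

Finance = {Jae, Uma}

From (vi): Hira ∉ Finance.
From (vii): Hira ∉ Legal.
(iv): Sven matches Hira: Sven ∉ Legal.
(iv): Sven matches Hira: Sven ∉ Finance.
(ii): Rosa matches Sven: Rosa ∉ Legal.
(ii): Rosa matches Sven: Rosa ∉ Finance.
(iii) (exactly one): Uma ∈ Finance.
(i): Quill matches Rosa: Quill ∉ Legal.
(i): Quill matches Rosa: Quill ∉ Finance.
(v) (exactly one): Jae ∈ Finance.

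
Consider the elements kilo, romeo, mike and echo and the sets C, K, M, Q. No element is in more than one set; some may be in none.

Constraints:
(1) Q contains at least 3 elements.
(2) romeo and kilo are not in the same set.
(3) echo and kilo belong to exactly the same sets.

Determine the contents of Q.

Q = {echo, kilo, mike}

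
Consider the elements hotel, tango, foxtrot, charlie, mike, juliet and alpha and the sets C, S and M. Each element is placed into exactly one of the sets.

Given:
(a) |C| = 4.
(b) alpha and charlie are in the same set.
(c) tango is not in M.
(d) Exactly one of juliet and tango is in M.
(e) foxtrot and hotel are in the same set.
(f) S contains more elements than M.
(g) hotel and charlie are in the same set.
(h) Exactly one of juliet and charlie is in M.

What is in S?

S = {mike, tango}

From (c): tango ∉ M.
(d) (exactly one): juliet ∈ M.
(h) (exactly one): charlie ∉ M.
(b): alpha matches charlie: alpha ∉ M.
(g): hotel matches charlie: hotel ∉ M.
(e): foxtrot matches hotel: foxtrot ∉ M.
Suppose hotel ∈ S: no assignment then satisfies all the clues, so hotel ∉ S.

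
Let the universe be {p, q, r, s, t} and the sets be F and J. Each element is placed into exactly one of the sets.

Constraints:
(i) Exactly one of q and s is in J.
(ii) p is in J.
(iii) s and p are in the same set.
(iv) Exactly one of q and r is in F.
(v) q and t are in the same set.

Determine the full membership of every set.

From (ii): p ∈ J.
(iii): s matches p: s ∉ F.
(iii): s matches p: s ∈ J.
(i) (exactly one): q ∉ J.
(v): t matches q: t ∉ J.
Only one set left: q ∈ F.
Only one set left: t ∈ F.
(iv) (exactly one): r ∉ F.
Only one set left: r ∈ J.

F = {q, t}; J = {p, r, s}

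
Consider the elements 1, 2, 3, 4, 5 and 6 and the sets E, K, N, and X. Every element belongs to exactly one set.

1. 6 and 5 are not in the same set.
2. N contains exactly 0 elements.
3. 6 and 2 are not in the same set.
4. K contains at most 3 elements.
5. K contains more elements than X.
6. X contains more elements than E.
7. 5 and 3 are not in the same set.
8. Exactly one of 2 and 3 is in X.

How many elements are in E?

1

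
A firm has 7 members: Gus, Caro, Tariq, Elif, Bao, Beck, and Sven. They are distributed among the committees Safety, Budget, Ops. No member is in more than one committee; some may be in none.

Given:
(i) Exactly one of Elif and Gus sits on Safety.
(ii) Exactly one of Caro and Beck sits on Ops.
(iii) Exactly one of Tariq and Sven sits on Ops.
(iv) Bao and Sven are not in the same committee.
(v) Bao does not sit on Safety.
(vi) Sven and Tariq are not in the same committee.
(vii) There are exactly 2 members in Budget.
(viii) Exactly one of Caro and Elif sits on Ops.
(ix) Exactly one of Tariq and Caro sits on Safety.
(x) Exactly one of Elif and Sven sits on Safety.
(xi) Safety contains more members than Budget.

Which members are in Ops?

Ops = {Caro, Sven}

From (v): Bao ∉ Safety.
Suppose Gus ∈ Ops: no assignment then satisfies all the clues, so Gus ∉ Ops.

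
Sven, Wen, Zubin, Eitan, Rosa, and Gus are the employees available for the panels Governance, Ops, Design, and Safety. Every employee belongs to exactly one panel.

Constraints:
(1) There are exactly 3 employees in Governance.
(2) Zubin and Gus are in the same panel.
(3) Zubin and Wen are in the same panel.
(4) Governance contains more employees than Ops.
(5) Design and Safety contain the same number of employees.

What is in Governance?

Governance = {Gus, Wen, Zubin}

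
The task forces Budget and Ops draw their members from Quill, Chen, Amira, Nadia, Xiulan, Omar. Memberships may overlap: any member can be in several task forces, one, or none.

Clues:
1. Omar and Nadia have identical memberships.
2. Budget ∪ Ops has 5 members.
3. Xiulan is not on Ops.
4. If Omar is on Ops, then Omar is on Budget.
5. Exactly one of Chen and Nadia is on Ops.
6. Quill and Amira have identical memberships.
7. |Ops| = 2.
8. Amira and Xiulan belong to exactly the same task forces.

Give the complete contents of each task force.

Budget = {Amira, Nadia, Omar, Quill, Xiulan}; Ops = {Nadia, Omar}

From (3): Xiulan ∉ Ops.
(8): Amira matches Xiulan: Amira ∉ Ops.
(6): Quill matches Amira: Quill ∉ Ops.
Suppose Quill ∉ Budget: no assignment then satisfies all the clues, so Quill ∈ Budget.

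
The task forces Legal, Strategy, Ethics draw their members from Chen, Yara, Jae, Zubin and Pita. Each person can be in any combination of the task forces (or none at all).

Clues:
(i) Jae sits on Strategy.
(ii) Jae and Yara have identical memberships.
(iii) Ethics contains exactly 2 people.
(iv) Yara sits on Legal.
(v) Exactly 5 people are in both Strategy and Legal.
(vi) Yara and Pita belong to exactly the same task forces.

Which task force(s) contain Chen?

Chen: Ethics, Legal, Strategy

From (i): Jae ∈ Strategy.
From (iv): Yara ∈ Legal.
(ii): Jae matches Yara: Jae ∈ Legal.
(ii): Yara matches Jae: Yara ∈ Strategy.
(vi): Pita matches Yara: Pita ∈ Legal.
(vi): Pita matches Yara: Pita ∈ Strategy.
Suppose Chen ∉ Legal: no assignment then satisfies all the clues, so Chen ∈ Legal.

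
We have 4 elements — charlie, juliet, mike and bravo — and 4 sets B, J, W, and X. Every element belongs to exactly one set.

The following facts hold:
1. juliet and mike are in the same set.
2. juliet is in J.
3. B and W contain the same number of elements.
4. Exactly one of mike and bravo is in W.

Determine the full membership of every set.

B = {charlie}; J = {juliet, mike}; W = {bravo}; X = {}

From (2): juliet ∈ J.
(1): mike matches juliet: mike ∉ B.
(1): mike matches juliet: mike ∈ J.
(4) (exactly one): bravo ∈ W.
Suppose charlie ∉ B: no assignment then satisfies all the clues, so charlie ∈ B.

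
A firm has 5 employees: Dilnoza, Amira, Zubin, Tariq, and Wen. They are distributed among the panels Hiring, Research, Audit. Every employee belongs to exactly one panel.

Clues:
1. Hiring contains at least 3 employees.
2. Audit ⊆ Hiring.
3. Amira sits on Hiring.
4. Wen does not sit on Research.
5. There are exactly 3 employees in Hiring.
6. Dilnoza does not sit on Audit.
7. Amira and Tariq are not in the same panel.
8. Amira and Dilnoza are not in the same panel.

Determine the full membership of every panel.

Hiring = {Amira, Wen, Zubin}; Research = {Dilnoza, Tariq}; Audit = {}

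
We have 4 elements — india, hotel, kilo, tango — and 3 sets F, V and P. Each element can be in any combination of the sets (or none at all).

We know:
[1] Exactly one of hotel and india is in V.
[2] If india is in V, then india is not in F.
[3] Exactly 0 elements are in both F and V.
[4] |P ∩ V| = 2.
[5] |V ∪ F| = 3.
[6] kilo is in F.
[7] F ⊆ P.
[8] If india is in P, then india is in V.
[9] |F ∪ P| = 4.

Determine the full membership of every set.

F = {kilo}; V = {india, tango}; P = {hotel, india, kilo, tango}

From (6): kilo ∈ F.
(7) with kilo ∈ F: kilo ∈ P.
Suppose india ∈ F: no assignment then satisfies all the clues, so india ∉ F.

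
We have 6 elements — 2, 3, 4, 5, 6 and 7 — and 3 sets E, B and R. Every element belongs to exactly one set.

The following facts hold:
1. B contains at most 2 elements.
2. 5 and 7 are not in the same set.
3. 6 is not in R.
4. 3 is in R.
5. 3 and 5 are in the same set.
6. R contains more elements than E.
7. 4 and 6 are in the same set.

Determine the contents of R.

From (3): 6 ∉ R.
From (4): 3 ∈ R.
(5): 5 matches 3: 5 ∉ E.
(5): 5 matches 3: 5 ∉ B.
(5): 5 matches 3: 5 ∈ R.
(7): 4 matches 6: 4 ∉ R.
(2): 7 ∉ R.
Suppose 2 ∉ R: no assignment then satisfies all the clues, so 2 ∈ R.

R = {2, 3, 5}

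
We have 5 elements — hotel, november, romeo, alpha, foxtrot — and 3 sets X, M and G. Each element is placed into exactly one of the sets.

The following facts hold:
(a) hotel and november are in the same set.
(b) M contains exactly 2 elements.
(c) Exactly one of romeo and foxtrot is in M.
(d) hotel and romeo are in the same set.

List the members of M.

M = {alpha, foxtrot}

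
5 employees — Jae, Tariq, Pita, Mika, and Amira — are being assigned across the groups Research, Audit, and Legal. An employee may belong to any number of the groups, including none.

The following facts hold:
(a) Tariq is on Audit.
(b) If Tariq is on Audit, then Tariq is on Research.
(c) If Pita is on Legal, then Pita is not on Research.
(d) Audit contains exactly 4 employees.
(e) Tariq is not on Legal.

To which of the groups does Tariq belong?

From (a): Tariq ∈ Audit.
From (e): Tariq ∉ Legal.
(b): Tariq ∈ Research.

Tariq: Audit, Research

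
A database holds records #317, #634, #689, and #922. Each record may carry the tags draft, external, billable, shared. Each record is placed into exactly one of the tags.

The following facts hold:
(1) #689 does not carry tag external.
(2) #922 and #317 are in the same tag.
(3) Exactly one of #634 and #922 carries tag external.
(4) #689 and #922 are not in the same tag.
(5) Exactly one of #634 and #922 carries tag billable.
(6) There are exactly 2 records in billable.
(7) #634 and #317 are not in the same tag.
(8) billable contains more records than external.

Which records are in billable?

billable = {#317, #922}

From (1): #689 ∉ external.
Suppose #317 ∉ billable: no assignment then satisfies all the clues, so #317 ∈ billable.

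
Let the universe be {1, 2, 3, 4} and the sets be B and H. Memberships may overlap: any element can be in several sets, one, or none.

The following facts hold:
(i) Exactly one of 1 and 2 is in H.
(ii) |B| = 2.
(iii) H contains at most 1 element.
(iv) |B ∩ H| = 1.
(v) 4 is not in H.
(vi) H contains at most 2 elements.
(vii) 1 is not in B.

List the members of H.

H = {2}

From (v): 4 ∉ H.
From (vii): 1 ∉ B.
Suppose 1 ∈ H: no assignment then satisfies all the clues, so 1 ∉ H.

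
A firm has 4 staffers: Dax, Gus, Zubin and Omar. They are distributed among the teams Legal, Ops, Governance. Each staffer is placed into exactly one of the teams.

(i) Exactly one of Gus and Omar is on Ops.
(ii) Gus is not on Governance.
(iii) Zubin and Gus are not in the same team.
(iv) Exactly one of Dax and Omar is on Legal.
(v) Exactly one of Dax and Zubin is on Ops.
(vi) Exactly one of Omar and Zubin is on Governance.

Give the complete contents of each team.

Legal = {Omar}; Ops = {Dax, Gus}; Governance = {Zubin}

From (ii): Gus ∉ Governance.
Suppose Dax ∈ Legal: no assignment then satisfies all the clues, so Dax ∉ Legal.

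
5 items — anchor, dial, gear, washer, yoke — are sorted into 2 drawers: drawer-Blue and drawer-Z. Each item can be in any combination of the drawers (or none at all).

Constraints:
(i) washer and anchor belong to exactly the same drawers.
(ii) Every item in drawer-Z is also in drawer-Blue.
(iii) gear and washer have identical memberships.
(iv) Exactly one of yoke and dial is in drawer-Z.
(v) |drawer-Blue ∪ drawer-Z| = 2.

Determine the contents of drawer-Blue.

drawer-Blue = {dial, yoke}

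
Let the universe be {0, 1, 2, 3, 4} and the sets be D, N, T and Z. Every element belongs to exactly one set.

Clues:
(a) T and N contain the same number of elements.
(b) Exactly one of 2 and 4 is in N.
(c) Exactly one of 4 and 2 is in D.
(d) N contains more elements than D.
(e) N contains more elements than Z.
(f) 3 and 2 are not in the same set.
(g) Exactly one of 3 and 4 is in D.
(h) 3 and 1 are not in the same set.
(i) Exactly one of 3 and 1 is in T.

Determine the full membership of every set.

D = {4}; N = {1, 2}; T = {0, 3}; Z = {}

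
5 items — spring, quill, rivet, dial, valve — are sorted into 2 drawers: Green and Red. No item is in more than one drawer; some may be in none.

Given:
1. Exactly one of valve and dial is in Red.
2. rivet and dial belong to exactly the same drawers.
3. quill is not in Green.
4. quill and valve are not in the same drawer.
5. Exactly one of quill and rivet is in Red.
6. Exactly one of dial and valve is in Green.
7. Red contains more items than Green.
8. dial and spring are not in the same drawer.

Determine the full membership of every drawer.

Green = {valve}; Red = {dial, rivet}

From (3): quill ∉ Green.
Suppose spring ∈ Green: no assignment then satisfies all the clues, so spring ∉ Green.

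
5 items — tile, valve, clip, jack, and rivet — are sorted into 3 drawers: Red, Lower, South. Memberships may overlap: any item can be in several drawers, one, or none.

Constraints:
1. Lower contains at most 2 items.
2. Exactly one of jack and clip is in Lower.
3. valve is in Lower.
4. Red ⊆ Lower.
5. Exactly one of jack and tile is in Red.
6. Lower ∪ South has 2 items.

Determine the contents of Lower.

Lower = {jack, valve}

From (3): valve ∈ Lower.
Suppose tile ∈ Lower: no assignment then satisfies all the clues, so tile ∉ Lower.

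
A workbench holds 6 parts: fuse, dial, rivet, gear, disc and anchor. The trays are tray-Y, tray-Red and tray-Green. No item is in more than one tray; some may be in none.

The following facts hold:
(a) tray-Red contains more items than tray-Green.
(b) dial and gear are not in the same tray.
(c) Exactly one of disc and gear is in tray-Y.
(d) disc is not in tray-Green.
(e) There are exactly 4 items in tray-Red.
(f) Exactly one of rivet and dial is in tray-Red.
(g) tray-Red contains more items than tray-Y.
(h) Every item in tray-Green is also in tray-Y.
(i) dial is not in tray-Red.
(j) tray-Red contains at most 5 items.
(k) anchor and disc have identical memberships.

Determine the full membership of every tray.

tray-Y = {gear}; tray-Red = {anchor, disc, fuse, rivet}; tray-Green = {}

From (d): disc ∉ tray-Green.
From (i): dial ∉ tray-Red.
(f) (exactly one): rivet ∈ tray-Red.
(k): anchor matches disc: anchor ∉ tray-Green.
Suppose fuse ∈ tray-Y: no assignment then satisfies all the clues, so fuse ∉ tray-Y.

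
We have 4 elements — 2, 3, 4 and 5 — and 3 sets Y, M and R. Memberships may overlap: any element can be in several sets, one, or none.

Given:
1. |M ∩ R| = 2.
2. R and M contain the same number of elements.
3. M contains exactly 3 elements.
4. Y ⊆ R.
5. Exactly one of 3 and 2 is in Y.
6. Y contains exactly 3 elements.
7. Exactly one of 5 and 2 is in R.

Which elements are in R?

R = {3, 4, 5}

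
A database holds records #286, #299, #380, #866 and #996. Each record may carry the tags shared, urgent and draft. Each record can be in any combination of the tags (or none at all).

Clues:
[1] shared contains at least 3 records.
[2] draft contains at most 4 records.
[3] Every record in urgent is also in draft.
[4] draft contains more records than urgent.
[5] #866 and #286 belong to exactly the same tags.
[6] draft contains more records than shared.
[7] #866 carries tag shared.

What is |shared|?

3

From (7): #866 ∈ shared.
(5): #286 matches #866: #286 ∈ shared.
Suppose #286 ∉ draft: no assignment then satisfies all the clues, so #286 ∈ draft.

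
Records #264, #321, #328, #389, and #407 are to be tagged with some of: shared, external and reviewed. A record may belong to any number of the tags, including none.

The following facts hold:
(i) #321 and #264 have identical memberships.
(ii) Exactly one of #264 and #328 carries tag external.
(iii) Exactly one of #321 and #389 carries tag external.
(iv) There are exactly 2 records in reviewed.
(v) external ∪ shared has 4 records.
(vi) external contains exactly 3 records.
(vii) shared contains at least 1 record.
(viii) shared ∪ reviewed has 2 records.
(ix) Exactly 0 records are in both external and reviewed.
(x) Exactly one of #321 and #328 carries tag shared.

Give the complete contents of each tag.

shared = {#328}; external = {#264, #321, #407}; reviewed = {#328, #389}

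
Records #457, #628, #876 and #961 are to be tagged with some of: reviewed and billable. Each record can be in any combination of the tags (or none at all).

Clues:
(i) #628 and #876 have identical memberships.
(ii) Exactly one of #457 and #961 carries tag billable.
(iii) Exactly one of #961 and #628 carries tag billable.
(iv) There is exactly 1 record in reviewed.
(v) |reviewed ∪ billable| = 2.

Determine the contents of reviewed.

reviewed = {#457}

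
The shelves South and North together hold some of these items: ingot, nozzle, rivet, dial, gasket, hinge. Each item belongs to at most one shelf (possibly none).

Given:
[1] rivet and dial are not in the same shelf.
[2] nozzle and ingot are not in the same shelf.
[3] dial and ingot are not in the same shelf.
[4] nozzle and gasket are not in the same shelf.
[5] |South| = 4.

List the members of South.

South = {gasket, hinge, ingot, rivet}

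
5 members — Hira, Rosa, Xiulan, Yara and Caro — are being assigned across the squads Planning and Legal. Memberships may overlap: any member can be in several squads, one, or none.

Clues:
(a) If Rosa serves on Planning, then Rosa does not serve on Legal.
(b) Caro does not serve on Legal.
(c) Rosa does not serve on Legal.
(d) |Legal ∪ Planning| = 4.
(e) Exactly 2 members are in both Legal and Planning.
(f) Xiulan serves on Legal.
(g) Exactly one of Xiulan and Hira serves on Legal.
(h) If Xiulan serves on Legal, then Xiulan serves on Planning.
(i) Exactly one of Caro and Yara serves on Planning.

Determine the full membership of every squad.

Planning = {Hira, Rosa, Xiulan, Yara}; Legal = {Xiulan, Yara}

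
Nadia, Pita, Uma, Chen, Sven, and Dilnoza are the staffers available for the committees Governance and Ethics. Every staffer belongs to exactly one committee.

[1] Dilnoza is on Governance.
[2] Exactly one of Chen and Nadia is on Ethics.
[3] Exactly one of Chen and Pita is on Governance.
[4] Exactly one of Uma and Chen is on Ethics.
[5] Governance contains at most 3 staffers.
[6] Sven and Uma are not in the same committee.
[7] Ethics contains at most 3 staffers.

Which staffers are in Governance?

Governance = {Chen, Dilnoza, Sven}

From (1): Dilnoza ∈ Governance.
Suppose Nadia ∈ Governance: no assignment then satisfies all the clues, so Nadia ∉ Governance.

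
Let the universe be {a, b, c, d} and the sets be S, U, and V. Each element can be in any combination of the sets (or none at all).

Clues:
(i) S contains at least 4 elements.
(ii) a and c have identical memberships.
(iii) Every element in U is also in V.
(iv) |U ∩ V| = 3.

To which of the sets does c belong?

c: S, U, V

(i): only 4 candidates remain for S, so all are in.
Suppose c ∉ U: no assignment then satisfies all the clues, so c ∈ U.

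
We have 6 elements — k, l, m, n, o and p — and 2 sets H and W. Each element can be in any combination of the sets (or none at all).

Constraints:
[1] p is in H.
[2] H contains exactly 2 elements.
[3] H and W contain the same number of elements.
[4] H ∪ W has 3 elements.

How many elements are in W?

2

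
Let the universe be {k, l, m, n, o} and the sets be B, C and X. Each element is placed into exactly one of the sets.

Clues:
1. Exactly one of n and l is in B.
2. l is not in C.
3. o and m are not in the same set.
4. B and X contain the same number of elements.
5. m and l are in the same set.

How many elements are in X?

2

From (2): l ∉ C.
(5): m matches l: m ∉ C.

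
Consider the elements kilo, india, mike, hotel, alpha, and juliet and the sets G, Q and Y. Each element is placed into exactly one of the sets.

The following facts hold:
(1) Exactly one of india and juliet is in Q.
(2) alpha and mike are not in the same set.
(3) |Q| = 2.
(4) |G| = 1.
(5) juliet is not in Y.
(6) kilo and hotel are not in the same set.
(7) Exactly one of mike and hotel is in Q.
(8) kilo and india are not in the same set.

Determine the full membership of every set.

G = {kilo}; Q = {juliet, mike}; Y = {alpha, hotel, india}

From (5): juliet ∉ Y.
Suppose kilo ∉ G: no assignment then satisfies all the clues, so kilo ∈ G.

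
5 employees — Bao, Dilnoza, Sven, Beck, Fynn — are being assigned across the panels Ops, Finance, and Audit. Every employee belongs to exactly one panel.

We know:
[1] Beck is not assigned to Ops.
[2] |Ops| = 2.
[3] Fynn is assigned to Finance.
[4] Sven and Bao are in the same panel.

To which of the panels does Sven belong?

From (1): Beck ∉ Ops.
From (3): Fynn ∈ Finance.
Suppose Sven ∉ Ops: no assignment then satisfies all the clues, so Sven ∈ Ops.

Sven: Ops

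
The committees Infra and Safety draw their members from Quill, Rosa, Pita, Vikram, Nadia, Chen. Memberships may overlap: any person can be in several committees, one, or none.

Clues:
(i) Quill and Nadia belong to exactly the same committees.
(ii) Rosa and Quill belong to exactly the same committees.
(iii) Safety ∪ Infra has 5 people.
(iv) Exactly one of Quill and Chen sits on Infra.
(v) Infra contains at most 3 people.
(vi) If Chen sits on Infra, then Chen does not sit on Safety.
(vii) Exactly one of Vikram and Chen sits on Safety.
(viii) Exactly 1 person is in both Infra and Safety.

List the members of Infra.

Infra = {Chen, Vikram}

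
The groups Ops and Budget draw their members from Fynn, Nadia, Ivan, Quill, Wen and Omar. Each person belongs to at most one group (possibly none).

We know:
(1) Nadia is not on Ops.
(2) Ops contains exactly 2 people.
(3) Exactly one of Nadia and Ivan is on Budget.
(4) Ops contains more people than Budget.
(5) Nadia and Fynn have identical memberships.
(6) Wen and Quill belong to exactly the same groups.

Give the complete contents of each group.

Ops = {Quill, Wen}; Budget = {Ivan}

From (1): Nadia ∉ Ops.
(5): Fynn matches Nadia: Fynn ∉ Ops.
Suppose Fynn ∈ Budget: no assignment then satisfies all the clues, so Fynn ∉ Budget.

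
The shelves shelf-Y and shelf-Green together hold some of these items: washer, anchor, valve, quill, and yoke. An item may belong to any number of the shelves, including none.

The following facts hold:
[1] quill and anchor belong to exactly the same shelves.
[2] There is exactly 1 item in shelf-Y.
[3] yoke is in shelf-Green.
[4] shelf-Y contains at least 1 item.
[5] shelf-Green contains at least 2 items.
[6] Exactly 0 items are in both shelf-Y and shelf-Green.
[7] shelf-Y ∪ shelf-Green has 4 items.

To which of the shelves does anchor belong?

anchor: shelf-Green

From (3): yoke ∈ shelf-Green.
Suppose anchor ∈ shelf-Y: no assignment then satisfies all the clues, so anchor ∉ shelf-Y.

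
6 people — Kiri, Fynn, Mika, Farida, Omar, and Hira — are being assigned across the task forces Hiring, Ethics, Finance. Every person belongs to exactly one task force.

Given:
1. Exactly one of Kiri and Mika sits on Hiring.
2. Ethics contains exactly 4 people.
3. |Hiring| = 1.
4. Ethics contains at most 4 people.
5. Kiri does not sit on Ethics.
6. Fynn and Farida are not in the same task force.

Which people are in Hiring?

Hiring = {Kiri}

From (5): Kiri ∉ Ethics.
Suppose Kiri ∉ Hiring: no assignment then satisfies all the clues, so Kiri ∈ Hiring.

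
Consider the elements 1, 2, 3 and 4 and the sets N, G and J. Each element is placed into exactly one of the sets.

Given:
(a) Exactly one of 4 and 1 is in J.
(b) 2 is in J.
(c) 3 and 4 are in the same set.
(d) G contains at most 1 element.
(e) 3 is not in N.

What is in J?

J = {2, 3, 4}

From (b): 2 ∈ J.
From (e): 3 ∉ N.
(c): 4 matches 3: 4 ∉ N.
Suppose 1 ∈ J: no assignment then satisfies all the clues, so 1 ∉ J.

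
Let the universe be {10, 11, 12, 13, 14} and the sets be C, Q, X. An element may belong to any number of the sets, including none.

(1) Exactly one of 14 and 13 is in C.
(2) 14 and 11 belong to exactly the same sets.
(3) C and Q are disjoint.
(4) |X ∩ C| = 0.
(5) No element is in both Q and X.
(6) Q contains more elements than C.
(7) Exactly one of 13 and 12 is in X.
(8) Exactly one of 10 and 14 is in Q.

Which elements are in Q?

Q = {11, 14}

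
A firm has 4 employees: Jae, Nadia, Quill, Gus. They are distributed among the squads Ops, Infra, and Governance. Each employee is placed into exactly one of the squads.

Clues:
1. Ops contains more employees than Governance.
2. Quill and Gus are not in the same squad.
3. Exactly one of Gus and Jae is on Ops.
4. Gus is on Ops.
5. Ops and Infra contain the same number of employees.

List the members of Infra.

Infra = {Jae, Quill}

From (4): Gus ∈ Ops.
(2): Quill ∉ Ops.
(3) (exactly one): Jae ∉ Ops.
Suppose Jae ∉ Infra: no assignment then satisfies all the clues, so Jae ∈ Infra.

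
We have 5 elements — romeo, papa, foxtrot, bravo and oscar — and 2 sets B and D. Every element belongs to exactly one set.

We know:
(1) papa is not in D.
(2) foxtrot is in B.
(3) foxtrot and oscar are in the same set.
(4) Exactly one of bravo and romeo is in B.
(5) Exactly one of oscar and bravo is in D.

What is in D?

From (1): papa ∉ D.
From (2): foxtrot ∈ B.
(3): oscar matches foxtrot: oscar ∈ B.
(5) (exactly one): bravo ∈ D.
Only one set left: papa ∈ B.
(4) (exactly one): romeo ∈ B.

D = {bravo}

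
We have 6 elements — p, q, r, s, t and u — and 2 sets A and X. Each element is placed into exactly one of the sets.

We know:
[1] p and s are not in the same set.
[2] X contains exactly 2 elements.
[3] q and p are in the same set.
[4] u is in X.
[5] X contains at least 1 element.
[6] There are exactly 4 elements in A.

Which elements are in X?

X = {s, u}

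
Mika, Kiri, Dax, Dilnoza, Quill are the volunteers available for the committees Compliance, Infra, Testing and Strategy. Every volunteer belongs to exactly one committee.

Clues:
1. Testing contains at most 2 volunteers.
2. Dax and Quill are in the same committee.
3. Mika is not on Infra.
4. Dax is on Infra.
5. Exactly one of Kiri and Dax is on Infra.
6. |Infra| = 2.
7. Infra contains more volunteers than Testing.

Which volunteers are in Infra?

From (3): Mika ∉ Infra.
From (4): Dax ∈ Infra.
(2): Quill matches Dax: Quill ∉ Compliance.
(2): Quill matches Dax: Quill ∈ Infra.
(5) (exactly one): Kiri ∉ Infra.
(6): Infra already has 2, so the rest are out.

Infra = {Dax, Quill}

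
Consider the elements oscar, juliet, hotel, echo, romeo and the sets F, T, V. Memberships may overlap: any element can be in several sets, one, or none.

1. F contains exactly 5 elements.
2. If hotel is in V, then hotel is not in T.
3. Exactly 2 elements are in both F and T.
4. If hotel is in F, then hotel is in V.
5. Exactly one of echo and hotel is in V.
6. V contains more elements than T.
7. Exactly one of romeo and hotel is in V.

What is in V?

V = {hotel, juliet, oscar}

(1): only 5 candidates remain for F, so all are in.
(4): hotel ∈ V.
(5) (exactly one): echo ∉ V.
(7) (exactly one): romeo ∉ V.
(2): hotel ∉ T.
Suppose oscar ∉ V: no assignment then satisfies all the clues, so oscar ∈ V.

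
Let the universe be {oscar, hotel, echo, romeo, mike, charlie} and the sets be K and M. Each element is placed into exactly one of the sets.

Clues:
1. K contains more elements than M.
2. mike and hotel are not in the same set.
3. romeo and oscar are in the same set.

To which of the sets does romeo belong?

romeo: K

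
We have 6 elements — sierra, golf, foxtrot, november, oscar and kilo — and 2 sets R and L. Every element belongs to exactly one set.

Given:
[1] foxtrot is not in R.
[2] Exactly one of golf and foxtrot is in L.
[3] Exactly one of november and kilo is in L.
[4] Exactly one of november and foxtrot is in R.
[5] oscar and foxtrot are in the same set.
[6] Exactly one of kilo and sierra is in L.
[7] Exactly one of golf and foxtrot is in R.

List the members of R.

From (1): foxtrot ∉ R.
(4) (exactly one): november ∈ R.
(5): oscar matches foxtrot: oscar ∉ R.
(7) (exactly one): golf ∈ R.
Only one set left: foxtrot ∈ L.
Only one set left: oscar ∈ L.
(3) (exactly one): kilo ∈ L.
(6) (exactly one): sierra ∉ L.
Only one set left: sierra ∈ R.

R = {golf, november, sierra}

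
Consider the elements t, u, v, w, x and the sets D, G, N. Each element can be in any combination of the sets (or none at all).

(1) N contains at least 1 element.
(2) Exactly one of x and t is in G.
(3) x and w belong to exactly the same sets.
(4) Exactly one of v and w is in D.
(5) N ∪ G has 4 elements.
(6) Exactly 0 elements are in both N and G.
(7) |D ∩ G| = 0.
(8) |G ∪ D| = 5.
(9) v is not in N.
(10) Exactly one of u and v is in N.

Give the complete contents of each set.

From (9): v ∉ N.
(10) (exactly one): u ∈ N.
Suppose t ∉ D: no assignment then satisfies all the clues, so t ∈ D.

D = {t, u, v}; G = {w, x}; N = {t, u}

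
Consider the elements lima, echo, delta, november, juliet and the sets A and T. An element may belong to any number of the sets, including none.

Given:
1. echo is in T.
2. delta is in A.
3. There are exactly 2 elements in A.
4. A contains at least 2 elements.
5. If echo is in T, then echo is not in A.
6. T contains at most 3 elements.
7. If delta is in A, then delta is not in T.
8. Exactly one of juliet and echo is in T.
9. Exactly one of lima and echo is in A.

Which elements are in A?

From (1): echo ∈ T.
From (2): delta ∈ A.
(5): echo ∉ A.
(7): delta ∉ T.
(8) (exactly one): juliet ∉ T.
(9) (exactly one): lima ∈ A.
(3): A already has 2, so the rest are out.

A = {delta, lima}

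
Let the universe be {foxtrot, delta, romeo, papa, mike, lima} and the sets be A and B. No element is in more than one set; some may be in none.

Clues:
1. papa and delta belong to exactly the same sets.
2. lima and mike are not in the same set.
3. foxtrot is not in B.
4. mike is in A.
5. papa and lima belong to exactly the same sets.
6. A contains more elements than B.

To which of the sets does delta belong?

From (3): foxtrot ∉ B.
From (4): mike ∈ A.
(2): lima ∉ A.
(5): papa matches lima: papa ∉ A.
(1): delta matches papa: delta ∉ A.
Suppose delta ∈ B: no assignment then satisfies all the clues, so delta ∉ B.

delta: none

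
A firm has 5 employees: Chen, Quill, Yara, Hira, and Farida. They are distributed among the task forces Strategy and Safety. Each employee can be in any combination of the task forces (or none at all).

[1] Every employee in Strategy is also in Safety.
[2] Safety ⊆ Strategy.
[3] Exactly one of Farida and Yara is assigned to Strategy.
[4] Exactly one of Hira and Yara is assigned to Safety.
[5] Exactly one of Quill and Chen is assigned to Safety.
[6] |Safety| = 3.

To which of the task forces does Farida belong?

Farida: Safety, Strategy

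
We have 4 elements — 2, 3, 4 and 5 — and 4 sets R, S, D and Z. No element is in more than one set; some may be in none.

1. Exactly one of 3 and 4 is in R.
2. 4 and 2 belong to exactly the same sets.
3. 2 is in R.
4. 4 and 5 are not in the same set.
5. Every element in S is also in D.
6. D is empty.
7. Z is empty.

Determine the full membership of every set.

From (3): 2 ∈ R.
(2): 4 matches 2: 4 ∈ R.
(4): 5 ∉ R.
(6): D already has 0, so the rest are out.
(7): Z already has 0, so the rest are out.
(1) (exactly one): 3 ∉ R.
(5) contrapositive: 3 ∉ S.
(5) contrapositive: 5 ∉ S.

R = {2, 4}; S = {}; D = {}; Z = {}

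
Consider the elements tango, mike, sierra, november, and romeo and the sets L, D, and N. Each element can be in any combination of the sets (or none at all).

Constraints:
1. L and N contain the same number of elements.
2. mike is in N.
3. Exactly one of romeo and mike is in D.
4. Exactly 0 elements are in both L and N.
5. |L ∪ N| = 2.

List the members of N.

N = {mike}

From (2): mike ∈ N.
Suppose tango ∈ N: no assignment then satisfies all the clues, so tango ∉ N.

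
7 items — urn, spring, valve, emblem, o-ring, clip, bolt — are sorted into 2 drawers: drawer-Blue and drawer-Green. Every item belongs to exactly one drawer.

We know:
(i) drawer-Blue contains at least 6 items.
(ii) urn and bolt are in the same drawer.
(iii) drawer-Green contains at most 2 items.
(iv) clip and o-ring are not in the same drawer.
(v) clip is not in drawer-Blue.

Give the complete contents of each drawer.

drawer-Blue = {bolt, emblem, o-ring, spring, urn, valve}; drawer-Green = {clip}

From (v): clip ∉ drawer-Blue.
(i): only 6 candidates remain for drawer-Blue, so all are in.
Only one drawer left: clip ∈ drawer-Green.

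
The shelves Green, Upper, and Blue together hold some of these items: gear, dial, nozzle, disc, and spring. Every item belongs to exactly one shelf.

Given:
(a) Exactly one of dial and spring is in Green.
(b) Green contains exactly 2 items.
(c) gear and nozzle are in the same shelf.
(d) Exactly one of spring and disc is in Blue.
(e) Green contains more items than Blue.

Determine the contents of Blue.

Blue = {spring}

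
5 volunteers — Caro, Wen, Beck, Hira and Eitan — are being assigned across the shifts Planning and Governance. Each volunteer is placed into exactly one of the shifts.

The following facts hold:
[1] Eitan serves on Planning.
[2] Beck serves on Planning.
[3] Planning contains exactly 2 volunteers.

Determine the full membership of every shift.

Planning = {Beck, Eitan}; Governance = {Caro, Hira, Wen}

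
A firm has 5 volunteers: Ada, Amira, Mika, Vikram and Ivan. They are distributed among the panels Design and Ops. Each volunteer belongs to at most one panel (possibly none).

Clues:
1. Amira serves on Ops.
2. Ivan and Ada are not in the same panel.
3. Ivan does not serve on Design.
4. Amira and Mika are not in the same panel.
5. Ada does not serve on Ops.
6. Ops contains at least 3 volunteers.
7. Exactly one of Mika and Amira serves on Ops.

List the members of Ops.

Ops = {Amira, Ivan, Vikram}

From (1): Amira ∈ Ops.
From (3): Ivan ∉ Design.
From (5): Ada ∉ Ops.
(4): Mika ∉ Ops.
(6): only 3 candidates remain for Ops, so all are in.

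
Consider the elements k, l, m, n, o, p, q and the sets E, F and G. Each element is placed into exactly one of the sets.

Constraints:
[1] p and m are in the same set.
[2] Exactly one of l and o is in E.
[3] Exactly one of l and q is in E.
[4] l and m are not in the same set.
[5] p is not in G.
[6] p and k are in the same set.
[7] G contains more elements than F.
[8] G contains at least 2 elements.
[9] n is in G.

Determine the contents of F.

F = {}

From (5): p ∉ G.
From (9): n ∈ G.
(1): m matches p: m ∉ G.
(6): k matches p: k ∉ G.
Suppose k ∈ F: no assignment then satisfies all the clues, so k ∉ F.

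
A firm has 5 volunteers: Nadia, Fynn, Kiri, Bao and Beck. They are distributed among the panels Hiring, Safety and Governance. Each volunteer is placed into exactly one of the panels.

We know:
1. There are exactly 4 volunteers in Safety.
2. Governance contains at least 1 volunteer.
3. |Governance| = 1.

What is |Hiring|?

0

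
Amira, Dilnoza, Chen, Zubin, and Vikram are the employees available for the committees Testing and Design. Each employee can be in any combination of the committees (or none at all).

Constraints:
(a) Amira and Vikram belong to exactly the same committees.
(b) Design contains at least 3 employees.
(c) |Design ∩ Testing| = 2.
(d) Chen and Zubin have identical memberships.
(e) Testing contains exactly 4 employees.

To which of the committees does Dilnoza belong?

Dilnoza: Design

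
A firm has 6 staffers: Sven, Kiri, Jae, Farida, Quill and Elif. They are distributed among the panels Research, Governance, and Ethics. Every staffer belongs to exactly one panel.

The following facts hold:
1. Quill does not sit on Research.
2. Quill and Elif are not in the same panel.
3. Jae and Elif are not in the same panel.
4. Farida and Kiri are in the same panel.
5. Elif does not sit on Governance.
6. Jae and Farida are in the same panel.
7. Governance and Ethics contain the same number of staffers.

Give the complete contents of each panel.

Research = {Farida, Jae, Kiri, Sven}; Governance = {Quill}; Ethics = {Elif}

From (1): Quill ∉ Research.
From (5): Elif ∉ Governance.
Suppose Sven ∉ Research: no assignment then satisfies all the clues, so Sven ∈ Research.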